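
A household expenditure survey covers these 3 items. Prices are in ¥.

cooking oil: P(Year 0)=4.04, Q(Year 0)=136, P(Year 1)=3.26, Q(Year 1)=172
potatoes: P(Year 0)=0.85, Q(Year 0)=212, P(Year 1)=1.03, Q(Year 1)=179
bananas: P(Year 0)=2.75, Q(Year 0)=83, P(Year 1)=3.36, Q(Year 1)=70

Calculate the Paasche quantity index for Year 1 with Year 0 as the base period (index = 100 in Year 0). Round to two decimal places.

Paasche quantity index uses current-period prices as weights.
ΣP(Year 1)·Q(Year 1) = 3.26×172 + 1.03×179 + 3.36×70 = 560.72 + 184.37 + 235.2 = 980.29
ΣP(Year 1)·Q(Year 0) = 3.26×136 + 1.03×212 + 3.36×83 = 443.36 + 218.36 + 278.88 = 940.6
Index = 980.29 / 940.6 × 100 = 104.2196

104.22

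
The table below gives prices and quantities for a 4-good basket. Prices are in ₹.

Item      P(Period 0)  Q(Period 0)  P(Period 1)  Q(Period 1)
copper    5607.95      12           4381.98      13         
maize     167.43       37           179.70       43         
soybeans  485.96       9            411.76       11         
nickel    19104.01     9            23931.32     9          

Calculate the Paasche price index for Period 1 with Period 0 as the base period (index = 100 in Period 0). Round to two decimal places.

110.58

Paasche price index uses current-period quantities as weights.
ΣP(Period 1)·Q(Period 1) = 4381.98×13 + 179.70×43 + 411.76×11 + 23931.32×9 = 56965.74 + 7727.1 + 4529.36 + 215381.88 = 284604.08
ΣP(Period 0)·Q(Period 1) = 5607.95×13 + 167.43×43 + 485.96×11 + 19104.01×9 = 72903.35 + 7199.49 + 5345.56 + 171936.09 = 257384.49
Index = 284604.08 / 257384.49 × 100 = 110.5755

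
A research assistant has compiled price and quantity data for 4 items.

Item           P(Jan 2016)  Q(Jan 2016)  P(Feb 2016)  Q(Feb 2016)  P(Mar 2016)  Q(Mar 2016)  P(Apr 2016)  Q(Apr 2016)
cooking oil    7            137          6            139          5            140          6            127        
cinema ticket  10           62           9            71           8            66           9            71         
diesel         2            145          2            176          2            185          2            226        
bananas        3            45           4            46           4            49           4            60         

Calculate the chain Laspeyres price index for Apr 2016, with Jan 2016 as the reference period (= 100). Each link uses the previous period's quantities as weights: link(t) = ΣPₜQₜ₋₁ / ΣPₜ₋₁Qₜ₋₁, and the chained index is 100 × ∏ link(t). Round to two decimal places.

Link Jan 2016→Feb 2016:
ΣP(Feb 2016)Q(Jan 2016) = 6×137 + 9×62 + 2×145 + 4×45 = 822 + 558 + 290 + 180 = 1850
ΣP(Jan 2016)Q(Jan 2016) = 7×137 + 10×62 + 2×145 + 3×45 = 959 + 620 + 290 + 135 = 2004
link = 1850/2004 = 0.923154
Link Feb 2016→Mar 2016:
ΣP(Mar 2016)Q(Feb 2016) = 5×139 + 8×71 + 2×176 + 4×46 = 695 + 568 + 352 + 184 = 1799
ΣP(Feb 2016)Q(Feb 2016) = 6×139 + 9×71 + 2×176 + 4×46 = 834 + 639 + 352 + 184 = 2009
link = 1799/2009 = 0.895470
Link Mar 2016→Apr 2016:
ΣP(Apr 2016)Q(Mar 2016) = 6×140 + 9×66 + 2×185 + 4×49 = 840 + 594 + 370 + 196 = 2000
ΣP(Mar 2016)Q(Mar 2016) = 5×140 + 8×66 + 2×185 + 4×49 = 700 + 528 + 370 + 196 = 1794
link = 2000/1794 = 1.114827
Chained index = 100 × 0.923154 × 0.895470 × 1.114827 = 92.1579

92.16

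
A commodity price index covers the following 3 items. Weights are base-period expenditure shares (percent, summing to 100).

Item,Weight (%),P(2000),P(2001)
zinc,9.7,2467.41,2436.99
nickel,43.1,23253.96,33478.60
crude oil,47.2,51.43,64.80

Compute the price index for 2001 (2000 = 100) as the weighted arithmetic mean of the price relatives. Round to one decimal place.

zinc: 9.7 × (2436.99/2467.41) = 9.7 × 0.987671 = 9.5804
nickel: 43.1 × (33478.60/23253.96) = 43.1 × 1.439695 = 62.0508
crude oil: 47.2 × (64.80/51.43) = 47.2 × 1.259965 = 59.4703
Index = Σ wᵢ·(p₁ᵢ/p₀ᵢ) = 9.5804 + 62.0508 + 59.4703 = 131.1016

131.1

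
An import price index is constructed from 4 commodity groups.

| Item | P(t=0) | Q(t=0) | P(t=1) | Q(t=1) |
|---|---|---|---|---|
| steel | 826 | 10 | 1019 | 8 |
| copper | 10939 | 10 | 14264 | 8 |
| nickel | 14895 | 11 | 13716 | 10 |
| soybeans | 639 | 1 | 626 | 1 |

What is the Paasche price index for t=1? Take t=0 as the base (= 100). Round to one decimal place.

Paasche price index uses current-period quantities as weights.
ΣP(t=1)·Q(t=1) = 1019×8 + 14264×8 + 13716×10 + 626×1 = 8152 + 114112 + 137160 + 626 = 260050
ΣP(t=0)·Q(t=1) = 826×8 + 10939×8 + 14895×10 + 639×1 = 6608 + 87512 + 148950 + 639 = 243709
Index = 260050 / 243709 × 100 = 106.7051

106.7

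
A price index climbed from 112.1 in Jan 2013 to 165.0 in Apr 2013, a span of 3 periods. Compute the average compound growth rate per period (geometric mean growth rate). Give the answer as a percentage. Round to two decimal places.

Growth factor = (165.0/112.1)^(1/3) = (1.471900)^(1/3) = 1.137521
Growth rate = 1.137521 − 1 = 0.137521 = 13.7521%

13.75%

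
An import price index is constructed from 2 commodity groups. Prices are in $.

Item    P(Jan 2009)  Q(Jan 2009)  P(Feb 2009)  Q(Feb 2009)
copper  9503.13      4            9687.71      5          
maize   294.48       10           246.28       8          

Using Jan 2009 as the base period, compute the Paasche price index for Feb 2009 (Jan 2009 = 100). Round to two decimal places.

Paasche price index uses current-period quantities as weights.
ΣP(Feb 2009)·Q(Feb 2009) = 9687.71×5 + 246.28×8 = 48438.55 + 1970.24 = 50408.79
ΣP(Jan 2009)·Q(Feb 2009) = 9503.13×5 + 294.48×8 = 47515.65 + 2355.84 = 49871.49
Index = 50408.79 / 49871.49 × 100 = 101.0774

101.08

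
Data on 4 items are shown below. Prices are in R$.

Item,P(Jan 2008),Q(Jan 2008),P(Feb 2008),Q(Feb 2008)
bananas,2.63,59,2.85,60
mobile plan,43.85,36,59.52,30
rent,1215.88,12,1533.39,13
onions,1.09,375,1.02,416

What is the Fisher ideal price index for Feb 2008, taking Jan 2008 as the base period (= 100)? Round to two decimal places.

125.95

Laspeyres component (base-period weights):
ΣP(Feb 2008)Q(Jan 2008) = 2.85×59 + 59.52×36 + 1533.39×12 + 1.02×375 = 168.15 + 2142.72 + 18400.68 + 382.5 = 21094.05
ΣP(Jan 2008)Q(Jan 2008) = 2.63×59 + 43.85×36 + 1215.88×12 + 1.09×375 = 155.17 + 1578.6 + 14590.56 + 408.75 = 16733.08
L = 21094.05 / 16733.08 × 100 = 126.0620
Paasche component (current-period weights):
ΣP(Feb 2008)Q(Feb 2008) = 2.85×60 + 59.52×30 + 1533.39×13 + 1.02×416 = 171 + 1785.6 + 19934.07 + 424.32 = 22314.99
ΣP(Jan 2008)Q(Feb 2008) = 2.63×60 + 43.85×30 + 1215.88×13 + 1.09×416 = 157.8 + 1315.5 + 15806.44 + 453.44 = 17733.18
P = 22314.99 / 17733.18 × 100 = 125.8375
Fisher = √(L × P) = √(126.0620 × 125.8375) = 125.9497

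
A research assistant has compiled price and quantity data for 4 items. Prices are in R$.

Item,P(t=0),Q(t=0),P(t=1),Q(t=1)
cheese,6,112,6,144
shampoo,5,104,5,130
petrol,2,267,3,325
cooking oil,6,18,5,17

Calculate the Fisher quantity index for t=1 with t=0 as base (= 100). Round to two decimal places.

Laspeyres component (base-period weights):
ΣP(t=0)Q(t=1) = 6×144 + 5×130 + 2×325 + 6×17 = 864 + 650 + 650 + 102 = 2266
ΣP(t=0)Q(t=0) = 6×112 + 5×104 + 2×267 + 6×18 = 672 + 520 + 534 + 108 = 1834
L = 2266 / 1834 × 100 = 123.5551
Paasche component (current-period weights):
ΣP(t=1)Q(t=1) = 6×144 + 5×130 + 3×325 + 5×17 = 864 + 650 + 975 + 85 = 2574
ΣP(t=1)Q(t=0) = 6×112 + 5×104 + 3×267 + 5×18 = 672 + 520 + 801 + 90 = 2083
P = 2574 / 2083 × 100 = 123.5718
Fisher = √(L × P) = √(123.5551 × 123.5718) = 123.5634

123.56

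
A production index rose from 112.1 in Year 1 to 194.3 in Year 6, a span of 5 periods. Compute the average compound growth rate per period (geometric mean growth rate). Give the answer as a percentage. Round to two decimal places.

Growth factor = (194.3/112.1)^(1/5) = (1.733274)^(1/5) = 1.116281
Growth rate = 1.116281 − 1 = 0.116281 = 11.6281%

11.63%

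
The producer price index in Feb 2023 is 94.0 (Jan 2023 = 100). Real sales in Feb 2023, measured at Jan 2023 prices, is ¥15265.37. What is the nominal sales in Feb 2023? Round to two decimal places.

14349.45

Nominal = Real × (Index/100) = 15265.37 × (94.0/100)
        = 15265.37 × 0.940 = 14349.4478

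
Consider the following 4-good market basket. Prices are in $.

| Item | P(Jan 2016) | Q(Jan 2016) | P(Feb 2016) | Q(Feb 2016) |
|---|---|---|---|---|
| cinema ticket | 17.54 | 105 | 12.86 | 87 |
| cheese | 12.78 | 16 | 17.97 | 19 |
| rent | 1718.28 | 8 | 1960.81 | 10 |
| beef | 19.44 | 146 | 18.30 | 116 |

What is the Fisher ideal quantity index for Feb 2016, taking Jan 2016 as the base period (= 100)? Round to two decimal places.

Laspeyres component (base-period weights):
ΣP(Jan 2016)Q(Feb 2016) = 17.54×87 + 12.78×19 + 1718.28×10 + 19.44×116 = 1525.98 + 242.82 + 17182.8 + 2255.04 = 21206.64
ΣP(Jan 2016)Q(Jan 2016) = 17.54×105 + 12.78×16 + 1718.28×8 + 19.44×146 = 1841.7 + 204.48 + 13746.24 + 2838.24 = 18630.66
L = 21206.64 / 18630.66 × 100 = 113.8266
Paasche component (current-period weights):
ΣP(Feb 2016)Q(Feb 2016) = 12.86×87 + 17.97×19 + 1960.81×10 + 18.30×116 = 1118.82 + 341.43 + 19608.1 + 2122.8 = 23191.15
ΣP(Feb 2016)Q(Jan 2016) = 12.86×105 + 17.97×16 + 1960.81×8 + 18.30×146 = 1350.3 + 287.52 + 15686.48 + 2671.8 = 19996.1
P = 23191.15 / 19996.1 × 100 = 115.9784
Fisher = √(L × P) = √(113.8266 × 115.9784) = 114.8974

114.90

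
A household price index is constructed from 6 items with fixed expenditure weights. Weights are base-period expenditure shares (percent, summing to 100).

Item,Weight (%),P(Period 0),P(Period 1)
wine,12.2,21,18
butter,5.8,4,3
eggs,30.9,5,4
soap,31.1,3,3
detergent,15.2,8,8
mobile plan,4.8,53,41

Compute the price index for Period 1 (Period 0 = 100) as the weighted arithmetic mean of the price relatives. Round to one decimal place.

89.5

wine: 12.2 × (18/21) = 12.2 × 0.857143 = 10.4571
butter: 5.8 × (3/4) = 5.8 × 0.750000 = 4.3500
eggs: 30.9 × (4/5) = 30.9 × 0.800000 = 24.7200
soap: 31.1 × (3/3) = 31.1 × 1.000000 = 31.1000
detergent: 15.2 × (8/8) = 15.2 × 1.000000 = 15.2000
mobile plan: 4.8 × (41/53) = 4.8 × 0.773585 = 3.7132
Index = Σ wᵢ·(p₁ᵢ/p₀ᵢ) = 10.4571 + 4.3500 + 24.7200 + 31.1000 + 15.2000 + 3.7132 = 89.5404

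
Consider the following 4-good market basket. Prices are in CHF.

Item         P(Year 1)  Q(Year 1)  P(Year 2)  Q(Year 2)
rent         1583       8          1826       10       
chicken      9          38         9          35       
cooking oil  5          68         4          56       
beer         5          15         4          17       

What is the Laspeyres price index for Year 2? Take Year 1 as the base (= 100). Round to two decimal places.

113.87

Laspeyres price index uses base-period quantities as weights.
ΣP(Year 2)·Q(Year 1) = 1826×8 + 9×38 + 4×68 + 4×15 = 14608 + 342 + 272 + 60 = 15282
ΣP(Year 1)·Q(Year 1) = 1583×8 + 9×38 + 5×68 + 5×15 = 12664 + 342 + 340 + 75 = 13421
Index = 15282 / 13421 × 100 = 113.8663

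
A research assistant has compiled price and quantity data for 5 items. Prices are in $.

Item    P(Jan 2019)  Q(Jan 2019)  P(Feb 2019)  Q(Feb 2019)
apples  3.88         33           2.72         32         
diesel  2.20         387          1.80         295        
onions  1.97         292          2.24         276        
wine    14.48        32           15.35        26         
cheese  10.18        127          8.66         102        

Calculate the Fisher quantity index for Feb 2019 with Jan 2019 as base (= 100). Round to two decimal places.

Laspeyres component (base-period weights):
ΣP(Jan 2019)Q(Feb 2019) = 3.88×32 + 2.20×295 + 1.97×276 + 14.48×26 + 10.18×102 = 124.16 + 649 + 543.72 + 376.48 + 1038.36 = 2731.72
ΣP(Jan 2019)Q(Jan 2019) = 3.88×33 + 2.20×387 + 1.97×292 + 14.48×32 + 10.18×127 = 128.04 + 851.4 + 575.24 + 463.36 + 1292.86 = 3310.9
L = 2731.72 / 3310.9 × 100 = 82.5069
Paasche component (current-period weights):
ΣP(Feb 2019)Q(Feb 2019) = 2.72×32 + 1.80×295 + 2.24×276 + 15.35×26 + 8.66×102 = 87.04 + 531 + 618.24 + 399.1 + 883.32 = 2518.7
ΣP(Feb 2019)Q(Jan 2019) = 2.72×33 + 1.80×387 + 2.24×292 + 15.35×32 + 8.66×127 = 89.76 + 696.6 + 654.08 + 491.2 + 1099.82 = 3031.46
P = 2518.7 / 3031.46 × 100 = 83.0854
Fisher = √(L × P) = √(82.5069 × 83.0854) = 82.7956

82.80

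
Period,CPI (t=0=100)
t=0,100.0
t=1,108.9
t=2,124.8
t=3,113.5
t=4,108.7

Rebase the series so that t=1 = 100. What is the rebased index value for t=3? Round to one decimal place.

Rebased(t=3) = 113.5 / 108.9 × 100 = 104.2241

104.2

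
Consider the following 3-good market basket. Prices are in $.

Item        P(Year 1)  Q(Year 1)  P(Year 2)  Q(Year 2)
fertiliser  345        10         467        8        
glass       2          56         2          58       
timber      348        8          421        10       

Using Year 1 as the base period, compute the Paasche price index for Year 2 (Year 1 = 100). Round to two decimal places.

126.84

Paasche price index uses current-period quantities as weights.
ΣP(Year 2)·Q(Year 2) = 467×8 + 2×58 + 421×10 = 3736 + 116 + 4210 = 8062
ΣP(Year 1)·Q(Year 2) = 345×8 + 2×58 + 348×10 = 2760 + 116 + 3480 = 6356
Index = 8062 / 6356 × 100 = 126.8408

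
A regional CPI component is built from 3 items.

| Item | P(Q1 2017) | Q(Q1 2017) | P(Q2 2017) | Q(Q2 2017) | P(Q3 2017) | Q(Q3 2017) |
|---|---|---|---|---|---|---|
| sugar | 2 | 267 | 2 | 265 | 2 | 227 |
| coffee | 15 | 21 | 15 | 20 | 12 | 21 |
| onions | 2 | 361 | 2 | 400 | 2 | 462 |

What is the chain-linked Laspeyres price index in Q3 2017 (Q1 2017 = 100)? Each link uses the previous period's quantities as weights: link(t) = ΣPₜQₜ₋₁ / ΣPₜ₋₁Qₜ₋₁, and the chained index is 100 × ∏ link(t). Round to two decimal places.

Link Q1 2017→Q2 2017:
ΣP(Q2 2017)Q(Q1 2017) = 2×267 + 15×21 + 2×361 = 534 + 315 + 722 = 1571
ΣP(Q1 2017)Q(Q1 2017) = 2×267 + 15×21 + 2×361 = 534 + 315 + 722 = 1571
link = 1571/1571 = 1.000000
Link Q2 2017→Q3 2017:
ΣP(Q3 2017)Q(Q2 2017) = 2×265 + 12×20 + 2×400 = 530 + 240 + 800 = 1570
ΣP(Q2 2017)Q(Q2 2017) = 2×265 + 15×20 + 2×400 = 530 + 300 + 800 = 1630
link = 1570/1630 = 0.963190
Chained index = 100 × 1.000000 × 0.963190 = 96.3190

96.32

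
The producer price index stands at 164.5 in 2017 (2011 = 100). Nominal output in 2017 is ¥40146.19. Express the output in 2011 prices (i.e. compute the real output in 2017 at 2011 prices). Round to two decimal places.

Real = Nominal ÷ (Index/100) = 40146.19 ÷ (164.5/100)
     = 40146.19 ÷ 1.645 = 24404.9787

24404.98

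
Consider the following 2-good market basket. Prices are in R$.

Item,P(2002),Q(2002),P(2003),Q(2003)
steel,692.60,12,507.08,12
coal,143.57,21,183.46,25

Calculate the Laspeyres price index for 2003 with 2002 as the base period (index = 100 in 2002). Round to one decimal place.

87.7

Laspeyres price index uses base-period quantities as weights.
ΣP(2003)·Q(2002) = 507.08×12 + 183.46×21 = 6084.96 + 3852.66 = 9937.62
ΣP(2002)·Q(2002) = 692.60×12 + 143.57×21 = 8311.2 + 3014.97 = 11326.17
Index = 9937.62 / 11326.17 × 100 = 87.7403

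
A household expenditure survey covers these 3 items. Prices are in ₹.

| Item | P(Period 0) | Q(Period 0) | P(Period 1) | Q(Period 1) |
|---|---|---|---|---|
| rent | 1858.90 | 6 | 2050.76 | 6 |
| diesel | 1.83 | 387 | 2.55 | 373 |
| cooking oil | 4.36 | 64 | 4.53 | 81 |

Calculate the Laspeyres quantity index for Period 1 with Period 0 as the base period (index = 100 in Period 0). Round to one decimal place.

Laspeyres quantity index uses base-period prices as weights.
ΣP(Period 0)·Q(Period 1) = 1858.90×6 + 1.83×373 + 4.36×81 = 11153.4 + 682.59 + 353.16 = 12189.15
ΣP(Period 0)·Q(Period 0) = 1858.90×6 + 1.83×387 + 4.36×64 = 11153.4 + 708.21 + 279.04 = 12140.65
Index = 12189.15 / 12140.65 × 100 = 100.3995

100.4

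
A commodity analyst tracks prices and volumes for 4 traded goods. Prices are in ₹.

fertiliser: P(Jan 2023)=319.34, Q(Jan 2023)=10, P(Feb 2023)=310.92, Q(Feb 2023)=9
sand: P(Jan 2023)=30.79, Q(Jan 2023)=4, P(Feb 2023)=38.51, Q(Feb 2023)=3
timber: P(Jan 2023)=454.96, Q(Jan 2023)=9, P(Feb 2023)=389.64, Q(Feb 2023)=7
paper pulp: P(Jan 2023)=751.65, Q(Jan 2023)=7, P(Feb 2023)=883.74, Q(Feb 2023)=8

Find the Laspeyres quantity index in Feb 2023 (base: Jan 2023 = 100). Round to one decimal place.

96.0

Laspeyres quantity index uses base-period prices as weights.
ΣP(Jan 2023)·Q(Feb 2023) = 319.34×9 + 30.79×3 + 454.96×7 + 751.65×8 = 2874.06 + 92.37 + 3184.72 + 6013.2 = 12164.35
ΣP(Jan 2023)·Q(Jan 2023) = 319.34×10 + 30.79×4 + 454.96×9 + 751.65×7 = 3193.4 + 123.16 + 4094.64 + 5261.55 = 12672.75
Index = 12164.35 / 12672.75 × 100 = 95.9882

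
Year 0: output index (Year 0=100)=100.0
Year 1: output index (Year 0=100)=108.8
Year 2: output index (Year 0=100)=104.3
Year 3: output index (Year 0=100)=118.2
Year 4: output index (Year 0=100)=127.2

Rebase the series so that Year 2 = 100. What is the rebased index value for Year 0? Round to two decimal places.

95.88

Rebased(Year 0) = 100.0 / 104.3 × 100 = 95.8773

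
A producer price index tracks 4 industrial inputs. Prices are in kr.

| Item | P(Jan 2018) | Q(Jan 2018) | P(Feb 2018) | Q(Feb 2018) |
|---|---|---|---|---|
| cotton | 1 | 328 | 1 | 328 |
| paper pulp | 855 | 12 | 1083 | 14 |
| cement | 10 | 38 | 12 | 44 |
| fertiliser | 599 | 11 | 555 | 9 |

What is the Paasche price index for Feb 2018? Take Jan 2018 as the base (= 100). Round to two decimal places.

115.91

Paasche price index uses current-period quantities as weights.
ΣP(Feb 2018)·Q(Feb 2018) = 1×328 + 1083×14 + 12×44 + 555×9 = 328 + 15162 + 528 + 4995 = 21013
ΣP(Jan 2018)·Q(Feb 2018) = 1×328 + 855×14 + 10×44 + 599×9 = 328 + 11970 + 440 + 5391 = 18129
Index = 21013 / 18129 × 100 = 115.9082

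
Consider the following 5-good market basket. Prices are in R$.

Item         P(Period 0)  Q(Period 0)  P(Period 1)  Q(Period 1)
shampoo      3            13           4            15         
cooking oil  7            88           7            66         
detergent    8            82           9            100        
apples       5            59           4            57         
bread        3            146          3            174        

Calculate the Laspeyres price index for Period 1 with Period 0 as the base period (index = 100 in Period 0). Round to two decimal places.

Laspeyres price index uses base-period quantities as weights.
ΣP(Period 1)·Q(Period 0) = 4×13 + 7×88 + 9×82 + 4×59 + 3×146 = 52 + 616 + 738 + 236 + 438 = 2080
ΣP(Period 0)·Q(Period 0) = 3×13 + 7×88 + 8×82 + 5×59 + 3×146 = 39 + 616 + 656 + 295 + 438 = 2044
Index = 2080 / 2044 × 100 = 101.7613

101.76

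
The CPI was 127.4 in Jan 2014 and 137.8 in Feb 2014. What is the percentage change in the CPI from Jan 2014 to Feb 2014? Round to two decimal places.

Change = (137.8 − 127.4) / 127.4 × 100
       = 10.4 / 127.4 × 100 = 8.1633%

8.16%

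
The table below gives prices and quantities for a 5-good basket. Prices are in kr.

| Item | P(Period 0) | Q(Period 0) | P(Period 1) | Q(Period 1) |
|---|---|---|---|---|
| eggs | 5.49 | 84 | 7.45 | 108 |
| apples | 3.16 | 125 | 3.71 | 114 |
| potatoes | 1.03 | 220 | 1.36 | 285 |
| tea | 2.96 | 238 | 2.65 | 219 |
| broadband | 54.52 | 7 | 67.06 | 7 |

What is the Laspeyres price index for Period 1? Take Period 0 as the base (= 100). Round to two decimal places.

114.75

Laspeyres price index uses base-period quantities as weights.
ΣP(Period 1)·Q(Period 0) = 7.45×84 + 3.71×125 + 1.36×220 + 2.65×238 + 67.06×7 = 625.8 + 463.75 + 299.2 + 630.7 + 469.42 = 2488.87
ΣP(Period 0)·Q(Period 0) = 5.49×84 + 3.16×125 + 1.03×220 + 2.96×238 + 54.52×7 = 461.16 + 395 + 226.6 + 704.48 + 381.64 = 2168.88
Index = 2488.87 / 2168.88 × 100 = 114.7537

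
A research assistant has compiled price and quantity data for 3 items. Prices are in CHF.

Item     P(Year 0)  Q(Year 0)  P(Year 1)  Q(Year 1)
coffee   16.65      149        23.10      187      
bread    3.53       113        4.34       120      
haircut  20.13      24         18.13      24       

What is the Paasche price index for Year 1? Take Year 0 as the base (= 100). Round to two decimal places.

Paasche price index uses current-period quantities as weights.
ΣP(Year 1)·Q(Year 1) = 23.10×187 + 4.34×120 + 18.13×24 = 4319.7 + 520.8 + 435.12 = 5275.62
ΣP(Year 0)·Q(Year 1) = 16.65×187 + 3.53×120 + 20.13×24 = 3113.55 + 423.6 + 483.12 = 4020.27
Index = 5275.62 / 4020.27 × 100 = 131.2255

131.23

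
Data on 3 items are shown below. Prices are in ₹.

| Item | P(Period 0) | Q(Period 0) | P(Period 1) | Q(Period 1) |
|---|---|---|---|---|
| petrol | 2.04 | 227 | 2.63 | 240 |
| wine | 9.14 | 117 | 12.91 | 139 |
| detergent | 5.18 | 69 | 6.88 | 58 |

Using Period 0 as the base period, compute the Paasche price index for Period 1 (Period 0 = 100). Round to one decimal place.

137.1

Paasche price index uses current-period quantities as weights.
ΣP(Period 1)·Q(Period 1) = 2.63×240 + 12.91×139 + 6.88×58 = 631.2 + 1794.49 + 399.04 = 2824.73
ΣP(Period 0)·Q(Period 1) = 2.04×240 + 9.14×139 + 5.18×58 = 489.6 + 1270.46 + 300.44 = 2060.5
Index = 2824.73 / 2060.5 × 100 = 137.0895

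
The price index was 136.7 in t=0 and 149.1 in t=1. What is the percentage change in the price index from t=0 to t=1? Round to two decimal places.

Change = (149.1 − 136.7) / 136.7 × 100
       = 12.4 / 136.7 × 100 = 9.0710%

9.07%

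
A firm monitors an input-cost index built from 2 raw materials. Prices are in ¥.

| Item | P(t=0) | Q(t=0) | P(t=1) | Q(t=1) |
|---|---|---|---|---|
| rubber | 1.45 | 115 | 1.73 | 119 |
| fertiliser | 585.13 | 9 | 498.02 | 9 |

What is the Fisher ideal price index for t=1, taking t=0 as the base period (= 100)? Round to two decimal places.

Laspeyres component (base-period weights):
ΣP(t=1)Q(t=0) = 1.73×115 + 498.02×9 = 198.95 + 4482.18 = 4681.13
ΣP(t=0)Q(t=0) = 1.45×115 + 585.13×9 = 166.75 + 5266.17 = 5432.92
L = 4681.13 / 5432.92 × 100 = 86.1623
Paasche component (current-period weights):
ΣP(t=1)Q(t=1) = 1.73×119 + 498.02×9 = 205.87 + 4482.18 = 4688.05
ΣP(t=0)Q(t=1) = 1.45×119 + 585.13×9 = 172.55 + 5266.17 = 5438.72
P = 4688.05 / 5438.72 × 100 = 86.1977
Fisher = √(L × P) = √(86.1623 × 86.1977) = 86.1800

86.18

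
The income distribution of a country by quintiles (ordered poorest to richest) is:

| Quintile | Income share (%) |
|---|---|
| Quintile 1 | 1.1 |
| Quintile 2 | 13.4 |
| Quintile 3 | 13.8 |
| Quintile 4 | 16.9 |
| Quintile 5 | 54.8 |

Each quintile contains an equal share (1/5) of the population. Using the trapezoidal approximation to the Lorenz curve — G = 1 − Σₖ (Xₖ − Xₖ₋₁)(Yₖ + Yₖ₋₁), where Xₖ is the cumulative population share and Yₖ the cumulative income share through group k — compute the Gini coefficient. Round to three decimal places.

Cumulative income shares Yₖ: 0.0110, 0.1450, 0.2830, 0.4520, 1.0000
Σ (Xₖ−Xₖ₋₁)(Yₖ+Yₖ₋₁) = (1/5)(0.0110+0.0000) + (1/5)(0.1450+0.0110) + (1/5)(0.2830+0.1450) + (1/5)(0.4520+0.2830) + (1/5)(1.0000+0.4520)
  = 0.0022 + 0.0312 + 0.0856 + 0.1470 + 0.2904 = 0.5564
G = 1 − 0.5564 = 0.4436

0.444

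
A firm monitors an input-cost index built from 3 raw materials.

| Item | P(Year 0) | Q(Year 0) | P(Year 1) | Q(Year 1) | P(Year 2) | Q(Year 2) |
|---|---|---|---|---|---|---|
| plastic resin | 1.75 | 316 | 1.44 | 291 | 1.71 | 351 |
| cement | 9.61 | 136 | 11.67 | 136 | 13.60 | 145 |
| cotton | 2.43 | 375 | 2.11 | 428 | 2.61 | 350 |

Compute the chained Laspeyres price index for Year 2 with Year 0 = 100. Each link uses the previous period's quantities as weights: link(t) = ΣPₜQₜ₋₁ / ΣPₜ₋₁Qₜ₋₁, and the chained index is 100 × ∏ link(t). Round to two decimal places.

Link Year 0→Year 1:
ΣP(Year 1)Q(Year 0) = 1.44×316 + 11.67×136 + 2.11×375 = 455.04 + 1587.12 + 791.25 = 2833.41
ΣP(Year 0)Q(Year 0) = 1.75×316 + 9.61×136 + 2.43×375 = 553 + 1306.96 + 911.25 = 2771.21
link = 2833.41/2771.21 = 1.022445
Link Year 1→Year 2:
ΣP(Year 2)Q(Year 1) = 1.71×291 + 13.60×136 + 2.61×428 = 497.61 + 1849.6 + 1117.08 = 3464.29
ΣP(Year 1)Q(Year 1) = 1.44×291 + 11.67×136 + 2.11×428 = 419.04 + 1587.12 + 903.08 = 2909.24
link = 3464.29/2909.24 = 1.190789
Chained index = 100 × 1.022445 × 1.190789 = 121.7516

121.75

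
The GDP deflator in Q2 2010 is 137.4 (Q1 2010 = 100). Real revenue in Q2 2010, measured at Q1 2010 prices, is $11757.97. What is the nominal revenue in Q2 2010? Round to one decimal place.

Nominal = Real × (Index/100) = 11757.97 × (137.4/100)
        = 11757.97 × 1.374 = 16155.4508

16155.5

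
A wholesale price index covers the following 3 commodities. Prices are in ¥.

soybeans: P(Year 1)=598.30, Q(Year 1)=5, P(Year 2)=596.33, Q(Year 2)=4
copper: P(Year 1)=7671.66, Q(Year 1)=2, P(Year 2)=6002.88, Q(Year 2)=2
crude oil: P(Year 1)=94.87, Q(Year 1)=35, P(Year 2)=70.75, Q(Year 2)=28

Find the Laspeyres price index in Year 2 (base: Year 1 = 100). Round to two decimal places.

80.64

Laspeyres price index uses base-period quantities as weights.
ΣP(Year 2)·Q(Year 1) = 596.33×5 + 6002.88×2 + 70.75×35 = 2981.65 + 12005.76 + 2476.25 = 17463.66
ΣP(Year 1)·Q(Year 1) = 598.30×5 + 7671.66×2 + 94.87×35 = 2991.5 + 15343.32 + 3320.45 = 21655.27
Index = 17463.66 / 21655.27 × 100 = 80.6439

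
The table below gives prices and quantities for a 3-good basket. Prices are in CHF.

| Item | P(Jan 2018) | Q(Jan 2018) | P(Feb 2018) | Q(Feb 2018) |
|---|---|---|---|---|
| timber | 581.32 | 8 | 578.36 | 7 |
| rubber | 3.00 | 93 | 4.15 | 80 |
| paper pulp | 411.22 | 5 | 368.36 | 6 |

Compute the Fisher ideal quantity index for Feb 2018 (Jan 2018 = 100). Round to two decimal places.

96.58

Laspeyres component (base-period weights):
ΣP(Jan 2018)Q(Feb 2018) = 581.32×7 + 3.00×80 + 411.22×6 = 4069.24 + 240 + 2467.32 = 6776.56
ΣP(Jan 2018)Q(Jan 2018) = 581.32×8 + 3.00×93 + 411.22×5 = 4650.56 + 279 + 2056.1 = 6985.66
L = 6776.56 / 6985.66 × 100 = 97.0067
Paasche component (current-period weights):
ΣP(Feb 2018)Q(Feb 2018) = 578.36×7 + 4.15×80 + 368.36×6 = 4048.52 + 332 + 2210.16 = 6590.68
ΣP(Feb 2018)Q(Jan 2018) = 578.36×8 + 4.15×93 + 368.36×5 = 4626.88 + 385.95 + 1841.8 = 6854.63
P = 6590.68 / 6854.63 × 100 = 96.1493
Fisher = √(L × P) = √(97.0067 × 96.1493) = 96.5771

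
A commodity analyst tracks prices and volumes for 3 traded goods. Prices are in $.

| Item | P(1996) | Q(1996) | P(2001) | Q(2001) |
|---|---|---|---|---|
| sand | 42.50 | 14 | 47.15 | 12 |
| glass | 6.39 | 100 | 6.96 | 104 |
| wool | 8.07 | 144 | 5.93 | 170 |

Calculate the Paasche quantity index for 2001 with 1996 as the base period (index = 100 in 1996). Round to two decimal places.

Paasche quantity index uses current-period prices as weights.
ΣP(2001)·Q(2001) = 47.15×12 + 6.96×104 + 5.93×170 = 565.8 + 723.84 + 1008.1 = 2297.74
ΣP(2001)·Q(1996) = 47.15×14 + 6.96×100 + 5.93×144 = 660.1 + 696 + 853.92 = 2210.02
Index = 2297.74 / 2210.02 × 100 = 103.9692

103.97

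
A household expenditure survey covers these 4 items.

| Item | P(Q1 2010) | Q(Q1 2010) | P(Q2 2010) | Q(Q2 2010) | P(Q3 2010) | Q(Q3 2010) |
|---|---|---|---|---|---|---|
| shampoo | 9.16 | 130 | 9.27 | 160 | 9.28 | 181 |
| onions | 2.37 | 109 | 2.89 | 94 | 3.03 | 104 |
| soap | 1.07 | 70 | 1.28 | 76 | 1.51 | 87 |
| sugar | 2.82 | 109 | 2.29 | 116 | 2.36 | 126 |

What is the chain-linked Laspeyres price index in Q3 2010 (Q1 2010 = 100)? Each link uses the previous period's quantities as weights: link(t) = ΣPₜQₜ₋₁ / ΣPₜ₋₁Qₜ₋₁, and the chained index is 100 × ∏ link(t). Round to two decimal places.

103.46

Link Q1 2010→Q2 2010:
ΣP(Q2 2010)Q(Q1 2010) = 9.27×130 + 2.89×109 + 1.28×70 + 2.29×109 = 1205.1 + 315.01 + 89.6 + 249.61 = 1859.32
ΣP(Q1 2010)Q(Q1 2010) = 9.16×130 + 2.37×109 + 1.07×70 + 2.82×109 = 1190.8 + 258.33 + 74.9 + 307.38 = 1831.41
link = 1859.32/1831.41 = 1.015240
Link Q2 2010→Q3 2010:
ΣP(Q3 2010)Q(Q2 2010) = 9.28×160 + 3.03×94 + 1.51×76 + 2.36×116 = 1484.8 + 284.82 + 114.76 + 273.76 = 2158.14
ΣP(Q2 2010)Q(Q2 2010) = 9.27×160 + 2.89×94 + 1.28×76 + 2.29×116 = 1483.2 + 271.66 + 97.28 + 265.64 = 2117.78
link = 2158.14/2117.78 = 1.019058
Chained index = 100 × 1.015240 × 1.019058 = 103.4588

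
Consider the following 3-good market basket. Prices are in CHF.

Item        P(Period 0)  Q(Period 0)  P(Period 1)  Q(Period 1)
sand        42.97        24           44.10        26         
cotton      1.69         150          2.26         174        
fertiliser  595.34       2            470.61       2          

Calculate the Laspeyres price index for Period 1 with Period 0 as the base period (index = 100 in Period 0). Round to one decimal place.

Laspeyres price index uses base-period quantities as weights.
ΣP(Period 1)·Q(Period 0) = 44.10×24 + 2.26×150 + 470.61×2 = 1058.4 + 339 + 941.22 = 2338.62
ΣP(Period 0)·Q(Period 0) = 42.97×24 + 1.69×150 + 595.34×2 = 1031.28 + 253.5 + 1190.68 = 2475.46
Index = 2338.62 / 2475.46 × 100 = 94.4721

94.5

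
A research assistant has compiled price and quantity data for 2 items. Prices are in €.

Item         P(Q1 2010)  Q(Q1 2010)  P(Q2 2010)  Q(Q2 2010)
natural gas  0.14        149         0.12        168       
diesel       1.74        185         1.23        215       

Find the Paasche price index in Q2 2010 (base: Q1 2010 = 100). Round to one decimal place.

Paasche price index uses current-period quantities as weights.
ΣP(Q2 2010)·Q(Q2 2010) = 0.12×168 + 1.23×215 = 20.16 + 264.45 = 284.61
ΣP(Q1 2010)·Q(Q2 2010) = 0.14×168 + 1.74×215 = 23.52 + 374.1 = 397.62
Index = 284.61 / 397.62 × 100 = 71.5784

71.6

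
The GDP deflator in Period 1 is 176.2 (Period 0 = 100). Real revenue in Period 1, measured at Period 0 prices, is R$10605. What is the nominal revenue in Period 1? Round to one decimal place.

Nominal = Real × (Index/100) = 10605 × (176.2/100)
        = 10605 × 1.762 = 18686.0100

18686.0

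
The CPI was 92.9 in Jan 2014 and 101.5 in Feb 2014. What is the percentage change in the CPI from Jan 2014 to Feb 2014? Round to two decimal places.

9.26%

Change = (101.5 − 92.9) / 92.9 × 100
       = 8.6 / 92.9 × 100 = 9.2573%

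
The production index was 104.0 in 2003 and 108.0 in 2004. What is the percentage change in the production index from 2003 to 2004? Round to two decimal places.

3.85%

Change = (108.0 − 104.0) / 104.0 × 100
       = 4.0 / 104.0 × 100 = 3.8462%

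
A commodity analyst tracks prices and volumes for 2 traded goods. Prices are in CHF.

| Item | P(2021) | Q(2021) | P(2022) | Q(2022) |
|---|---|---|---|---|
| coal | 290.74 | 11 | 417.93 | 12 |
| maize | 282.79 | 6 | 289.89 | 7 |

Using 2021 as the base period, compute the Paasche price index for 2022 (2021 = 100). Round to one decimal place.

Paasche price index uses current-period quantities as weights.
ΣP(2022)·Q(2022) = 417.93×12 + 289.89×7 = 5015.16 + 2029.23 = 7044.39
ΣP(2021)·Q(2022) = 290.74×12 + 282.79×7 = 3488.88 + 1979.53 = 5468.41
Index = 7044.39 / 5468.41 × 100 = 128.8197

128.8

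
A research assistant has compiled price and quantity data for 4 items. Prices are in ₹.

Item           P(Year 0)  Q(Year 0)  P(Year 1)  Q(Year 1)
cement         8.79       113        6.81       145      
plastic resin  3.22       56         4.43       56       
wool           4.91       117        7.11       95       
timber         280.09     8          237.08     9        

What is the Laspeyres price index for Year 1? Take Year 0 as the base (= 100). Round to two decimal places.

93.92

Laspeyres price index uses base-period quantities as weights.
ΣP(Year 1)·Q(Year 0) = 6.81×113 + 4.43×56 + 7.11×117 + 237.08×8 = 769.53 + 248.08 + 831.87 + 1896.64 = 3746.12
ΣP(Year 0)·Q(Year 0) = 8.79×113 + 3.22×56 + 4.91×117 + 280.09×8 = 993.27 + 180.32 + 574.47 + 2240.72 = 3988.78
Index = 3746.12 / 3988.78 × 100 = 93.9164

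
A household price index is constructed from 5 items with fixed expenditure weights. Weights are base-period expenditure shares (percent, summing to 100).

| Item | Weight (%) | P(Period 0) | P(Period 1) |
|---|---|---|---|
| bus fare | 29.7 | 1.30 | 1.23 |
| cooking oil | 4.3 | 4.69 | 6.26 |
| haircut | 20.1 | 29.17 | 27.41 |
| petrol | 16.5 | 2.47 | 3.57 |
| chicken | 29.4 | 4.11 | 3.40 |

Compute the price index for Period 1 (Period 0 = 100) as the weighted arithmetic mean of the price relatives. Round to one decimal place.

bus fare: 29.7 × (1.23/1.30) = 29.7 × 0.946154 = 28.1008
cooking oil: 4.3 × (6.26/4.69) = 4.3 × 1.334755 = 5.7394
haircut: 20.1 × (27.41/29.17) = 20.1 × 0.939664 = 18.8872
petrol: 16.5 × (3.57/2.47) = 16.5 × 1.445344 = 23.8482
chicken: 29.4 × (3.40/4.11) = 29.4 × 0.827251 = 24.3212
Index = Σ wᵢ·(p₁ᵢ/p₀ᵢ) = 28.1008 + 5.7394 + 18.8872 + 23.8482 + 24.3212 = 100.8968

100.9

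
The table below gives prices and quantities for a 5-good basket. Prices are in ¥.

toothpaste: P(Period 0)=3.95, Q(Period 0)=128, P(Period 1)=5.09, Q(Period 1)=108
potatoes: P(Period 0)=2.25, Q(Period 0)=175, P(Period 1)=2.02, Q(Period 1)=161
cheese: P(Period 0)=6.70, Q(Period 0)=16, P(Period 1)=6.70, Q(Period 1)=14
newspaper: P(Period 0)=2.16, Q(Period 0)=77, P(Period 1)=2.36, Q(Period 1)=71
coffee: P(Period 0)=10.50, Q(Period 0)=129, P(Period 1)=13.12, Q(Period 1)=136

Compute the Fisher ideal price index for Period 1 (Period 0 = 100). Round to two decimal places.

Laspeyres component (base-period weights):
ΣP(Period 1)Q(Period 0) = 5.09×128 + 2.02×175 + 6.70×16 + 2.36×77 + 13.12×129 = 651.52 + 353.5 + 107.2 + 181.72 + 1692.48 = 2986.42
ΣP(Period 0)Q(Period 0) = 3.95×128 + 2.25×175 + 6.70×16 + 2.16×77 + 10.50×129 = 505.6 + 393.75 + 107.2 + 166.32 + 1354.5 = 2527.37
L = 2986.42 / 2527.37 × 100 = 118.1631
Paasche component (current-period weights):
ΣP(Period 1)Q(Period 1) = 5.09×108 + 2.02×161 + 6.70×14 + 2.36×71 + 13.12×136 = 549.72 + 325.22 + 93.8 + 167.56 + 1784.32 = 2920.62
ΣP(Period 0)Q(Period 1) = 3.95×108 + 2.25×161 + 6.70×14 + 2.16×71 + 10.50×136 = 426.6 + 362.25 + 93.8 + 153.36 + 1428 = 2464.01
P = 2920.62 / 2464.01 × 100 = 118.5312
Fisher = √(L × P) = √(118.1631 × 118.5312) = 118.3470

118.35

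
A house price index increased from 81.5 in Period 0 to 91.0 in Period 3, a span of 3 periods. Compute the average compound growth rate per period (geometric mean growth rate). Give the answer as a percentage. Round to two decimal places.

3.74%

Growth factor = (91.0/81.5)^(1/3) = (1.116564)^(1/3) = 1.037436
Growth rate = 1.037436 − 1 = 0.037436 = 3.7436%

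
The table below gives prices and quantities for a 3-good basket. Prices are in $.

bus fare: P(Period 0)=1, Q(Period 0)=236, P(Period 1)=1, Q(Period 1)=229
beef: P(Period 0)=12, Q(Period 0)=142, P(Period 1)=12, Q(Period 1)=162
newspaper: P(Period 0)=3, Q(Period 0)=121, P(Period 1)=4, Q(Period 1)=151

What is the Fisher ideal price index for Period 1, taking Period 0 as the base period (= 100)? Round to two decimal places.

Laspeyres component (base-period weights):
ΣP(Period 1)Q(Period 0) = 1×236 + 12×142 + 4×121 = 236 + 1704 + 484 = 2424
ΣP(Period 0)Q(Period 0) = 1×236 + 12×142 + 3×121 = 236 + 1704 + 363 = 2303
L = 2424 / 2303 × 100 = 105.2540
Paasche component (current-period weights):
ΣP(Period 1)Q(Period 1) = 1×229 + 12×162 + 4×151 = 229 + 1944 + 604 = 2777
ΣP(Period 0)Q(Period 1) = 1×229 + 12×162 + 3×151 = 229 + 1944 + 453 = 2626
P = 2777 / 2626 × 100 = 105.7502
Fisher = √(L × P) = √(105.2540 × 105.7502) = 105.5018

105.50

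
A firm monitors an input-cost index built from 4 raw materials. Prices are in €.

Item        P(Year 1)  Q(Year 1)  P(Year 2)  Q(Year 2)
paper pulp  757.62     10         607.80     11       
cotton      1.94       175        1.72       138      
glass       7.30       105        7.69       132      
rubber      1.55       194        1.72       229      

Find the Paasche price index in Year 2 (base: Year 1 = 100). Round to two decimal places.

83.99

Paasche price index uses current-period quantities as weights.
ΣP(Year 2)·Q(Year 2) = 607.80×11 + 1.72×138 + 7.69×132 + 1.72×229 = 6685.8 + 237.36 + 1015.08 + 393.88 = 8332.12
ΣP(Year 1)·Q(Year 2) = 757.62×11 + 1.94×138 + 7.30×132 + 1.55×229 = 8333.82 + 267.72 + 963.6 + 354.95 = 9920.09
Index = 8332.12 / 9920.09 × 100 = 83.9924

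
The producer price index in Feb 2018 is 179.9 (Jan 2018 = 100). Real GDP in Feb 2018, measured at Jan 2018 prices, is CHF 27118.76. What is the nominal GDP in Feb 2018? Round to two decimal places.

48786.65

Nominal = Real × (Index/100) = 27118.76 × (179.9/100)
        = 27118.76 × 1.799 = 48786.6492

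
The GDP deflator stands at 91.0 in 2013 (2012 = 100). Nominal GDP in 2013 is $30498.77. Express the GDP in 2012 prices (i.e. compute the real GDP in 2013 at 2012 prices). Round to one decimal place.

33515.1

Real = Nominal ÷ (Index/100) = 30498.77 ÷ (91.0/100)
     = 30498.77 ÷ 0.910 = 33515.1319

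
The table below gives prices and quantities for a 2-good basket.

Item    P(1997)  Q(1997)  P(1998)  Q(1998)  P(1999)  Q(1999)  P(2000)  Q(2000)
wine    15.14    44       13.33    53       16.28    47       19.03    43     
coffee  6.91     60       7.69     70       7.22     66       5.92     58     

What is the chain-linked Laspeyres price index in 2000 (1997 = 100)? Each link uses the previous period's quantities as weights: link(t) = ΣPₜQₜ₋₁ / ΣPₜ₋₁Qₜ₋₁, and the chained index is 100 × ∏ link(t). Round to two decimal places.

110.31

Link 1997→1998:
ΣP(1998)Q(1997) = 13.33×44 + 7.69×60 = 586.52 + 461.4 = 1047.92
ΣP(1997)Q(1997) = 15.14×44 + 6.91×60 = 666.16 + 414.6 = 1080.76
link = 1047.92/1080.76 = 0.969614
Link 1998→1999:
ΣP(1999)Q(1998) = 16.28×53 + 7.22×70 = 862.84 + 505.4 = 1368.24
ΣP(1998)Q(1998) = 13.33×53 + 7.69×70 = 706.49 + 538.3 = 1244.79
link = 1368.24/1244.79 = 1.099173
Link 1999→2000:
ΣP(2000)Q(1999) = 19.03×47 + 5.92×66 = 894.41 + 390.72 = 1285.13
ΣP(1999)Q(1999) = 16.28×47 + 7.22×66 = 765.16 + 476.52 = 1241.68
link = 1285.13/1241.68 = 1.034993
Chained index = 100 × 0.969614 × 1.099173 × 1.034993 = 110.3068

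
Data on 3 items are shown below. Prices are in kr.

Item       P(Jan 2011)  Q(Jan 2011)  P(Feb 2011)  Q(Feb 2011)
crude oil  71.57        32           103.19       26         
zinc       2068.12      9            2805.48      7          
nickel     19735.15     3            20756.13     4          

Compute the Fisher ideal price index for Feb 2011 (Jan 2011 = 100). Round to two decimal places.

Laspeyres component (base-period weights):
ΣP(Feb 2011)Q(Jan 2011) = 103.19×32 + 2805.48×9 + 20756.13×3 = 3302.08 + 25249.32 + 62268.39 = 90819.79
ΣP(Jan 2011)Q(Jan 2011) = 71.57×32 + 2068.12×9 + 19735.15×3 = 2290.24 + 18613.08 + 59205.45 = 80108.77
L = 90819.79 / 80108.77 × 100 = 113.3706
Paasche component (current-period weights):
ΣP(Feb 2011)Q(Feb 2011) = 103.19×26 + 2805.48×7 + 20756.13×4 = 2682.94 + 19638.36 + 83024.52 = 105345.82
ΣP(Jan 2011)Q(Feb 2011) = 71.57×26 + 2068.12×7 + 19735.15×4 = 1860.82 + 14476.84 + 78940.6 = 95278.26
P = 105345.82 / 95278.26 × 100 = 110.5665
Fisher = √(L × P) = √(113.3706 × 110.5665) = 111.9598

111.96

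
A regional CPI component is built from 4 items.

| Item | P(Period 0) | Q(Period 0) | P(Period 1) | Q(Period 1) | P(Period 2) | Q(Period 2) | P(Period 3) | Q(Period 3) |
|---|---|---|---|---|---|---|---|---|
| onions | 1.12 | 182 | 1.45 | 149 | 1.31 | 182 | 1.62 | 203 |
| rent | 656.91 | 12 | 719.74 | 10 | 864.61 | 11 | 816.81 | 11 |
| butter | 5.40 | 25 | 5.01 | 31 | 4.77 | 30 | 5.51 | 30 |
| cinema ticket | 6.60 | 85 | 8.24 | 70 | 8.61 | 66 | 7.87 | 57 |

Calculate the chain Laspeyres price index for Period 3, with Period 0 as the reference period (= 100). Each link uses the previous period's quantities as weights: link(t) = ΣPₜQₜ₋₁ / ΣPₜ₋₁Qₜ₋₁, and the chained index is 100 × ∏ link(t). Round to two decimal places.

Link Period 0→Period 1:
ΣP(Period 1)Q(Period 0) = 1.45×182 + 719.74×12 + 5.01×25 + 8.24×85 = 263.9 + 8636.88 + 125.25 + 700.4 = 9726.43
ΣP(Period 0)Q(Period 0) = 1.12×182 + 656.91×12 + 5.40×25 + 6.60×85 = 203.84 + 7882.92 + 135 + 561 = 8782.76
link = 9726.43/8782.76 = 1.107446
Link Period 1→Period 2:
ΣP(Period 2)Q(Period 1) = 1.31×149 + 864.61×10 + 4.77×31 + 8.61×70 = 195.19 + 8646.1 + 147.87 + 602.7 = 9591.86
ΣP(Period 1)Q(Period 1) = 1.45×149 + 719.74×10 + 5.01×31 + 8.24×70 = 216.05 + 7197.4 + 155.31 + 576.8 = 8145.56
link = 9591.86/8145.56 = 1.177557
Link Period 2→Period 3:
ΣP(Period 3)Q(Period 2) = 1.62×182 + 816.81×11 + 5.51×30 + 7.87×66 = 294.84 + 8984.91 + 165.3 + 519.42 = 9964.47
ΣP(Period 2)Q(Period 2) = 1.31×182 + 864.61×11 + 4.77×30 + 8.61×66 = 238.42 + 9510.71 + 143.1 + 568.26 = 10460.49
link = 9964.47/10460.49 = 0.952582
Chained index = 100 × 1.107446 × 1.177557 × 0.952582 = 124.2243

124.22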